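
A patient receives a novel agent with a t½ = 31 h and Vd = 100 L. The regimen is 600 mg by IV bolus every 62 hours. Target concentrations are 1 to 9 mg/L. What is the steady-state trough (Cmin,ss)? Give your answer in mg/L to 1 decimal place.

The dosing interval is 2 half-lives, so f = 2^(−2) = 0.25.
Accumulation ratio R = 1/(1 − f) = 1/0.75 = 4/3.
Single-dose peak C₀ = D/Vd = 600/100 = 6 mg/L.
Steady-state peak Cmax,ss = C₀·R = 6 × 4/3 ≈ 8.000 mg/L.
Steady-state trough Cmin,ss = Cmax,ss·f ≈ 8.000 × 0.25 ≈ 2.000 mg/L.
Trough 2.0 mg/L vs MEC 1 mg/L: adequate.

2.0 mg/L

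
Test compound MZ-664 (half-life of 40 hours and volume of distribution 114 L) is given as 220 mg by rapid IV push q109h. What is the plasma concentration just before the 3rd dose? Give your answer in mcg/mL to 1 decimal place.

f = (1/2)^(τ/t½) = (1/2)^(109/40) ≈ 0.1512.
C₀ = D/Vd = 220/114 ≈ 1.930 mcg/mL.
Before the 3rd dose, 2 doses have been given. Superposition: Cmin = C₀·(f + f²).
≈ 1.930 × (0.1512 + 0.0229) ≈ 1.930 × 0.1741 ≈ 0.336 mcg/mL.

0.3 mcg/mL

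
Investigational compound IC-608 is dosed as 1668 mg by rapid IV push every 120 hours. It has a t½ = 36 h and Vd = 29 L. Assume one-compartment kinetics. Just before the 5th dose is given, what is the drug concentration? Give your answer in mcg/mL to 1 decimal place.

f = (1/2)^(τ/t½) = (1/2)^(120/36) ≈ 0.0992.
C₀ = D/Vd = 1668/29 ≈ 57.517 mcg/mL.
Before the 5th dose, 4 doses have been given. Superposition: Cmin = C₀·(f + f² + … + f^4).
≈ 57.517 × (0.0992 + 0.0098 + 0.0010 + 0.0001) ≈ 57.517 × 0.1101 ≈ 6.333 mcg/mL.

6.3 mcg/mL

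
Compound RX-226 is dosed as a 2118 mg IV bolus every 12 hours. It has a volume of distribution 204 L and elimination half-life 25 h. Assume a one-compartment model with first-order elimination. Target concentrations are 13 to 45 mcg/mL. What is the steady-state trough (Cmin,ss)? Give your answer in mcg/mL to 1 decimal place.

k = ln2/t½ = ln2/25 ≈ 0.027726 h⁻¹; fraction remaining f = e^(−kτ) = e^(−0.027726×12) ≈ 0.7170.
At steady state, accumulation factor R = 1/(1 − e^(−kτ)) ≈ 3.5336.
Single-dose peak C₀ = D/Vd = 2118/204 ≈ 10.382 mcg/mL.
Cmax,ss = C₀/(1 − f) ≈ 10.382/0.2830 ≈ 36.686 mcg/mL.
Steady-state trough Cmin,ss = Cmax,ss·f ≈ 36.686 × 0.7170 ≈ 26.304 mcg/mL.
Trough 26.3 mcg/mL vs MEC 13 mcg/mL: adequate.

26.3 mcg/mL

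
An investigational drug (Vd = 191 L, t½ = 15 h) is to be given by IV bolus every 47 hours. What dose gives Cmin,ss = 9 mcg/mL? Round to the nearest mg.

τ/t½ = 47/15 ≈ 3.1333, so f = (1/2)^(47/15) ≈ 0.113965.
Cmin,ss = (D/Vd)·f/(1−f), so D = Cmin,ss·Vd·(1−f)/f.
D = 9 × 191 × (1−f)/f ≈ 9 × 191 × 7.77462 ≈ 13364.57 mg.

13365 mg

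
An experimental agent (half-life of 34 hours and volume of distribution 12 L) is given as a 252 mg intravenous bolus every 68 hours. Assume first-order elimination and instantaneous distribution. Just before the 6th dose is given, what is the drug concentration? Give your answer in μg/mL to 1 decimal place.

7.0 μg/mL

f = (1/2)^(τ/t½) = (1/2)^(68/34) ≈ 0.2500.
C₀ = D/Vd = 252/12 ≈ 21.000 μg/mL.
Before the 6th dose, 5 doses have been given. Superposition: Cmin = C₀·(f + f² + … + f^5).
≈ 21.000 × (0.2500 + 0.0625 + 0.0156 + 0.0039 + 0.0010) ≈ 21.000 × 0.3330 ≈ 6.993 μg/mL.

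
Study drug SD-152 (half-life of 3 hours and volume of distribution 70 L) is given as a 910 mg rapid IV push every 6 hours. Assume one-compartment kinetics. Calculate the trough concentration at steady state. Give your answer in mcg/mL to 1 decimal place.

4.3 mcg/mL

τ = 6 h = 2 half-lives, so f = (1/2)^2 = 0.25.
Accumulation ratio R = 1/(1 − f) = 1/0.75 = 4/3.
Single-dose peak C₀ = D/Vd = 910/70 = 13 mcg/mL.
Steady-state peak Cmax,ss = C₀·R = 13 × 4/3 ≈ 17.333 mcg/mL.
Steady-state trough Cmin,ss = Cmax,ss·f ≈ 17.333 × 0.25 ≈ 4.333 mcg/mL.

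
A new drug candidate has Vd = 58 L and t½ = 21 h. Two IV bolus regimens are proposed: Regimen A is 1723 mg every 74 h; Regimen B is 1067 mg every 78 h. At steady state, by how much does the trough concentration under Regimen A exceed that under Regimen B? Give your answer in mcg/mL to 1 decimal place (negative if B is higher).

1.3 mcg/mL

Regimen A: f = (1/2)^(74/21) ≈ 0.0869; Cmin,ss = (1723/58)·f/(1−f) ≈ 2.827 mcg/mL.
Regimen B: f = (1/2)^(78/21) ≈ 0.0762; Cmin,ss = (1067/58)·f/(1−f) ≈ 1.517 mcg/mL.
Difference ≈ 2.827 − 1.517 ≈ 1.310 mcg/mL.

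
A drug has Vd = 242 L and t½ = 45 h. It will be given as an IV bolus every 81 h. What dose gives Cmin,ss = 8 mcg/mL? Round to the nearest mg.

τ/t½ = 81/45 ≈ 1.8, so f = (1/2)^(81/45) ≈ 0.287175.
Cmin,ss = (D/Vd)·f/(1−f), so D = Cmin,ss·Vd·(1−f)/f.
D = 8 × 242 × (1−f)/f ≈ 8 × 242 × 2.48220 ≈ 4805.54 mg.

4806 mg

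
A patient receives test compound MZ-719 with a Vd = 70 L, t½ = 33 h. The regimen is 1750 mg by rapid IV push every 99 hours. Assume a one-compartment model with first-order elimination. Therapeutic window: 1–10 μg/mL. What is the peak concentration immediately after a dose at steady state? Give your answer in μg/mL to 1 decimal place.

28.6 μg/mL

τ = 99 h = 3 half-lives, so f = (1/2)^3 = 0.125.
Accumulation ratio R = 1/(1 − f) = 1/0.875 = 8/7.
Single-dose peak C₀ = D/Vd = 1750/70 = 25 μg/mL.
Steady-state peak Cmax,ss = C₀·R = 25 × 8/7 ≈ 28.571 μg/mL.
Peak 28.6 μg/mL vs MTC 10 μg/mL: exceeds toxic threshold.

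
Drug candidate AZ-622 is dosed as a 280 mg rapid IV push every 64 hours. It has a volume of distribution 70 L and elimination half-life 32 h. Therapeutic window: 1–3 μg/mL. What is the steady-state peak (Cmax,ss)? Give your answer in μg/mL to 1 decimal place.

The dosing interval is 2 half-lives, so f = 2^(−2) = 0.25.
At steady state, R = 1/(1 − 0.25) = 4/3.
Single-dose peak C₀ = D/Vd = 280/70 = 4 μg/mL.
Steady-state peak Cmax,ss = C₀·R = 4 × 4/3 ≈ 5.333 μg/mL.
Peak 5.3 μg/mL vs MTC 3 μg/mL: exceeds toxic threshold.

5.3 μg/mL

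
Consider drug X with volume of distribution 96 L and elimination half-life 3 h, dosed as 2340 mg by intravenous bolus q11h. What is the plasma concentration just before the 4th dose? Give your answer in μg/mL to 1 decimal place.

2.1 μg/mL

f = (1/2)^(τ/t½) = (1/2)^(11/3) ≈ 0.0787.
C₀ = D/Vd = 2340/96 ≈ 24.375 μg/mL.
Before the 4th dose, 3 doses have been given. Superposition: Cmin = C₀·(f + f² + … + f^3).
≈ 24.375 × (0.0787 + 0.0062 + 0.0005) ≈ 24.375 × 0.0854 ≈ 2.082 μg/mL.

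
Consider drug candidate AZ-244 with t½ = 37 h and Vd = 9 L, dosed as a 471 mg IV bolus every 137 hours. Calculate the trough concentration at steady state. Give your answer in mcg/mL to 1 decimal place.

k = ln2/t½ = ln2/37 ≈ 0.018734 h⁻¹; fraction remaining f = e^(−kτ) = e^(−0.018734×137) ≈ 0.0768.
Accumulation ratio R = 1/(1 − f) ≈ 1/0.9232 ≈ 1.0832.
Single-dose peak C₀ = D/Vd = 471/9 ≈ 52.333 mcg/mL.
Cmax,ss = C₀/(1 − f) ≈ 52.333/0.9232 ≈ 56.687 mcg/mL.
Steady-state trough Cmin,ss = Cmax,ss·f ≈ 56.687 × 0.0768 ≈ 4.354 mcg/mL.

4.4 mcg/mL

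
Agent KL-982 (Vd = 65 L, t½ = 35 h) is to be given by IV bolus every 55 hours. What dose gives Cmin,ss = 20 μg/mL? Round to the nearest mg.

τ/t½ = 55/35 ≈ 1.5714, so f = (1/2)^(55/35) ≈ 0.336475.
Cmin,ss = (D/Vd)·f/(1−f), so D = Cmin,ss·Vd·(1−f)/f.
D = 20 × 65 × (1−f)/f ≈ 20 × 65 × 1.97199 ≈ 2563.59 mg.

2564 mg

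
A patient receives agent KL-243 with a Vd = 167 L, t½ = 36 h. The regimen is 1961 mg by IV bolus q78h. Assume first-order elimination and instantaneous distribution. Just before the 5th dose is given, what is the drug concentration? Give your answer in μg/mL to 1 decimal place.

3.4 μg/mL

f = (1/2)^(τ/t½) = (1/2)^(78/36) ≈ 0.2227.
C₀ = D/Vd = 1961/167 ≈ 11.743 μg/mL.
Before the 5th dose, 4 doses have been given. Superposition: Cmin = C₀·(f + f² + … + f^4).
≈ 11.743 × (0.2227 + 0.0496 + 0.0110 + 0.0025) ≈ 11.743 × 0.2858 ≈ 3.356 μg/mL.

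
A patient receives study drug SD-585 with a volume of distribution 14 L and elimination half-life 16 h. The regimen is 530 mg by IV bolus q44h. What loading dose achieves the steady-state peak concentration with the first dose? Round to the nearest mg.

f = (1/2)^(44/16) ≈ 0.148651; accumulation ratio R = 1/(1−f) ≈ 1.17461.
Loading dose to hit Cmax,ss on first dose: D_load = D_maint·R ≈ 530 × 1.17461 ≈ 622.54 mg.

623 mg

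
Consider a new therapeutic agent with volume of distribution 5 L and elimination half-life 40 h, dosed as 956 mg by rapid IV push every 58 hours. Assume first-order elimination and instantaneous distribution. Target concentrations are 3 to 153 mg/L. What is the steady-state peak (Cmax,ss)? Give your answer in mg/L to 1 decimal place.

301.6 mg/L

k = ln2/t½ = ln2/40 ≈ 0.017329 h⁻¹; fraction remaining f = e^(−kτ) = e^(−0.017329×58) ≈ 0.3660.
At steady state, accumulation factor R = 1/(1 − e^(−kτ)) ≈ 1.5773.
Each bolus raises the concentration by D/Vd = 956/5 ≈ 191.200 mg/L.
Steady-state peak Cmax,ss = C₀·R ≈ 191.200 × 1.5773 ≈ 301.580 mg/L.
Peak 301.6 mg/L vs MTC 153 mg/L: exceeds toxic threshold.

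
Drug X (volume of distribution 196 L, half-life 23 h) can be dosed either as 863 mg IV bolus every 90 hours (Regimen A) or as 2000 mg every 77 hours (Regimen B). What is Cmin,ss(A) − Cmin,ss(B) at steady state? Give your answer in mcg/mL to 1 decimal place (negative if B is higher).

-0.8 mcg/mL

Regimen A: f = (1/2)^(90/23) ≈ 0.0664; Cmin,ss = (863/196)·f/(1−f) ≈ 0.313 mcg/mL.
Regimen B: f = (1/2)^(77/23) ≈ 0.0982; Cmin,ss = (2000/196)·f/(1−f) ≈ 1.111 mcg/mL.
Difference ≈ 0.313 − 1.111 ≈ -0.798 mcg/mL.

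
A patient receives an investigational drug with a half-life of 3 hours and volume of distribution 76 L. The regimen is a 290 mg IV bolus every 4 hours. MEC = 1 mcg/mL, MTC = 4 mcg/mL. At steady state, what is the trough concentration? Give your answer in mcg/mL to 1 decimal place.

Over one 4-h interval, 4/3 ≈ 1.3333 half-lives elapse, leaving f ≈ 0.3969 of each dose.
Accumulation ratio R = 1/(1 − f) ≈ 1/0.6031 ≈ 1.6581.
Each bolus raises the concentration by D/Vd = 290/76 ≈ 3.816 mcg/mL.
Cmax,ss = C₀/(1 − f) ≈ 3.816/0.6031 ≈ 6.327 mcg/mL.
One interval later, Cmin,ss = Cmax,ss·e^(−kτ) ≈ 6.327 × 0.3969 ≈ 2.511 mcg/mL.
Trough 2.5 mcg/mL vs MEC 1 mcg/mL: adequate.

2.5 mcg/mL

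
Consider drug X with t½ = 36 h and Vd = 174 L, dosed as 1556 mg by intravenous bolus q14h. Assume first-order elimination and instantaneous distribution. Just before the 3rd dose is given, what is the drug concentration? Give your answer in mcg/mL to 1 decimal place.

f = (1/2)^(τ/t½) = (1/2)^(14/36) ≈ 0.7637.
C₀ = D/Vd = 1556/174 ≈ 8.943 mcg/mL.
Before the 3rd dose, 2 doses have been given. Superposition: Cmin = C₀·(f + f²).
≈ 8.943 × (0.7637 + 0.5832) ≈ 8.943 × 1.3469 ≈ 12.045 mcg/mL.

12.0 mcg/mL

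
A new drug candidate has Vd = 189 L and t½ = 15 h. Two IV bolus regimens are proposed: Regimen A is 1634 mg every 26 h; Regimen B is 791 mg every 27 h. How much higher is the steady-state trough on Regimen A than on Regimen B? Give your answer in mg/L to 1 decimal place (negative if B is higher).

Regimen A: f = (1/2)^(26/15) ≈ 0.3008; Cmin,ss = (1634/189)·f/(1−f) ≈ 3.719 mg/L.
Regimen B: f = (1/2)^(27/15) ≈ 0.2872; Cmin,ss = (791/189)·f/(1−f) ≈ 1.686 mg/L.
Difference ≈ 3.719 − 1.686 ≈ 2.033 mg/L.

2.0 mg/L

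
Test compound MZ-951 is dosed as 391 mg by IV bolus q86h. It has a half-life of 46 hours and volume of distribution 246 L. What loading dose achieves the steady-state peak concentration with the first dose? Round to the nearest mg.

538 mg

f = (1/2)^(86/46) ≈ 0.273656; accumulation ratio R = 1/(1−f) ≈ 1.37676.
Loading dose to hit Cmax,ss on first dose: D_load = D_maint·R ≈ 391 × 1.37676 ≈ 538.31 mg.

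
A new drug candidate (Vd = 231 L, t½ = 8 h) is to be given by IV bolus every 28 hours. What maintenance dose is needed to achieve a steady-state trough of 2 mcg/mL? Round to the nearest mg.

τ/t½ = 28/8 ≈ 3.5, so f = (1/2)^(28/8) ≈ 0.088388.
Cmin,ss = (D/Vd)·f/(1−f), so D = Cmin,ss·Vd·(1−f)/f.
D = 2 × 231 × (1−f)/f ≈ 2 × 231 × 10.31375 ≈ 4764.95 mg.

4765 mg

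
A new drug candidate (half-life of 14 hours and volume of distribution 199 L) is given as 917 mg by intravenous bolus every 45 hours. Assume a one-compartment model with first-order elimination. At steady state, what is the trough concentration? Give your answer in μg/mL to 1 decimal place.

τ/t½ = 45/14 ≈ 3.2143, so fraction remaining f = (1/2)^(45/14) ≈ 0.1077.
At steady state, accumulation factor R = 1/(1 − e^(−kτ)) ≈ 1.1207.
Each bolus raises the concentration by D/Vd = 917/199 ≈ 4.608 μg/mL.
Steady-state peak Cmax,ss = C₀·R ≈ 4.608 × 1.1207 ≈ 5.164 μg/mL.
One interval later, Cmin,ss = Cmax,ss·e^(−kτ) ≈ 5.164 × 0.1077 ≈ 0.556 μg/mL.

0.6 μg/mL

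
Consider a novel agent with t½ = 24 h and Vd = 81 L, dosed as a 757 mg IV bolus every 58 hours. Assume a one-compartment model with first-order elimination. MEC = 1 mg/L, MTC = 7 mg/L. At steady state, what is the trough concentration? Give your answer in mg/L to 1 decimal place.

Over one 58-h interval, 58/24 ≈ 2.4167 half-lives elapse, leaving f ≈ 0.1873 of each dose.
Each bolus raises the concentration by D/Vd = 757/81 ≈ 9.346 mg/L.
Steady-state trough Cmin,ss = C₀·f/(1−f) ≈ 9.346 × 0.1873/0.8127 ≈ 2.154 mg/L.
Trough 2.2 mg/L vs MEC 1 mg/L: adequate.

2.2 mg/L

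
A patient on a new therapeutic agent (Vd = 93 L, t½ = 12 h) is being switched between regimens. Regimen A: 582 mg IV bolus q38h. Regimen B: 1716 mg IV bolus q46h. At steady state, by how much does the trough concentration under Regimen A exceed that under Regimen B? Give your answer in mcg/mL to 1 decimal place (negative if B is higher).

Regimen A: f = (1/2)^(38/12) ≈ 0.1114; Cmin,ss = (582/93)·f/(1−f) ≈ 0.785 mcg/mL.
Regimen B: f = (1/2)^(46/12) ≈ 0.0702; Cmin,ss = (1716/93)·f/(1−f) ≈ 1.393 mcg/mL.
Difference ≈ 0.785 − 1.393 ≈ -0.608 mcg/mL.

-0.6 mcg/mL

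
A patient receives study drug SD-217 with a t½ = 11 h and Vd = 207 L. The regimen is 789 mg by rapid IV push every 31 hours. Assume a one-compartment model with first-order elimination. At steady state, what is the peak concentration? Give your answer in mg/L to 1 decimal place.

Over one 31-h interval, 31/11 ≈ 2.8182 half-lives elapse, leaving f ≈ 0.1418 of each dose.
Accumulation ratio R = 1/(1 − f) ≈ 1/0.8582 ≈ 1.1652.
Each bolus raises the concentration by D/Vd = 789/207 ≈ 3.812 mg/L.
Steady-state peak Cmax,ss = C₀·R ≈ 3.812 × 1.1652 ≈ 4.442 mg/L.

4.4 mg/L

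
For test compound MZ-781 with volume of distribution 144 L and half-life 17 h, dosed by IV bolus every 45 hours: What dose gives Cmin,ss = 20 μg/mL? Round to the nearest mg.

τ/t½ = 45/17 ≈ 2.6471, so f = (1/2)^(45/17) ≈ 0.159645.
Cmin,ss = (D/Vd)·f/(1−f), so D = Cmin,ss·Vd·(1−f)/f.
D = 20 × 144 × (1−f)/f ≈ 20 × 144 × 5.26390 ≈ 15160.03 mg.

15160 mg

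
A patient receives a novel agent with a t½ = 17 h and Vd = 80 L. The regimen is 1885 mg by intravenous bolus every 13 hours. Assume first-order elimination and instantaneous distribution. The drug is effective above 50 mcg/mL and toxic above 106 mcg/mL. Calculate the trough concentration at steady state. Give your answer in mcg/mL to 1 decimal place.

Over one 13-h interval, 13/17 ≈ 0.76471 half-lives elapse, leaving f ≈ 0.5886 of each dose.
Accumulation ratio R = 1/(1 − f) ≈ 1/0.4114 ≈ 2.4307.
Single-dose peak C₀ = D/Vd = 1885/80 ≈ 23.562 mcg/mL.
Steady-state peak Cmax,ss = C₀·R ≈ 23.562 × 2.4307 ≈ 57.272 mcg/mL.
One interval later, Cmin,ss = Cmax,ss·e^(−kτ) ≈ 57.272 × 0.5886 ≈ 33.710 mcg/mL.
Trough 33.7 mcg/mL vs MEC 50 mcg/mL: subtherapeutic.

33.7 mcg/mL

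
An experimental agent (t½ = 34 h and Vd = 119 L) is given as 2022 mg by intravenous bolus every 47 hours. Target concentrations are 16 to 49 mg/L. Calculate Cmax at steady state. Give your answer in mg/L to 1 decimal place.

k = ln2/t½ = ln2/34 ≈ 0.020387 h⁻¹; fraction remaining f = e^(−kτ) = e^(−0.020387×47) ≈ 0.3836.
At steady state, accumulation factor R = 1/(1 − e^(−kτ)) ≈ 1.6223.
Each bolus raises the concentration by D/Vd = 2022/119 ≈ 16.992 mg/L.
Steady-state peak Cmax,ss = C₀·R ≈ 16.992 × 1.6223 ≈ 27.566 mg/L.
Peak 27.6 mg/L vs MTC 49 mg/L: below toxic threshold.

27.6 mg/L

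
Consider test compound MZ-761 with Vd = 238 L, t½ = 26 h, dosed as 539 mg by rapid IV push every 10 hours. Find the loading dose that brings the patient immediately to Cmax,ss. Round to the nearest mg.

f = (1/2)^(10/26) ≈ 0.765983; accumulation ratio R = 1/(1−f) ≈ 4.27319.
Loading dose to hit Cmax,ss on first dose: D_load = D_maint·R ≈ 539 × 4.27319 ≈ 2303.25 mg.

2303 mg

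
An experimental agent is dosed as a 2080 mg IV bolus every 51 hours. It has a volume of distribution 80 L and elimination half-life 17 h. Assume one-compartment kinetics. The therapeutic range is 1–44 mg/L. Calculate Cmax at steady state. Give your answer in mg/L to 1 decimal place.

The dosing interval is 3 half-lives, so f = 2^(−3) = 0.125.
Accumulation ratio R = 1/(1 − f) = 1/0.875 = 8/7.
Single-dose peak C₀ = D/Vd = 2080/80 = 26 mg/L.
Steady-state peak Cmax,ss = C₀·R = 26 × 8/7 ≈ 29.714 mg/L.
Peak 29.7 mg/L vs MTC 44 mg/L: below toxic threshold.

29.7 mg/L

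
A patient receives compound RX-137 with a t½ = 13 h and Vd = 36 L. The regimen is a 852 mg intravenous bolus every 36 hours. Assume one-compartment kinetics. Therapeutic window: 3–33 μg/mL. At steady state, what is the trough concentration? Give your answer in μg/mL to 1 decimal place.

k = ln2/t½ = ln2/13 ≈ 0.053319 h⁻¹; fraction remaining f = e^(−kτ) = e^(−0.053319×36) ≈ 0.1467.
At steady state, accumulation factor R = 1/(1 − e^(−kτ)) ≈ 1.1719.
Each bolus raises the concentration by D/Vd = 852/36 ≈ 23.667 μg/mL.
Cmax,ss = C₀/(1 − f) ≈ 23.667/0.8533 ≈ 27.736 μg/mL.
Steady-state trough Cmin,ss = Cmax,ss·f ≈ 27.736 × 0.1467 ≈ 4.069 μg/mL.
Trough 4.1 μg/mL vs MEC 3 μg/mL: adequate.

4.1 μg/mL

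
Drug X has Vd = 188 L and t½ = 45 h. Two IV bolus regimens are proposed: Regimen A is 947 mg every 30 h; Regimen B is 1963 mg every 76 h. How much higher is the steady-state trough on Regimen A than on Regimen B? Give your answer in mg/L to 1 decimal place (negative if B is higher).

3.9 mg/L

Regimen A: f = (1/2)^(30/45) ≈ 0.6300; Cmin,ss = (947/188)·f/(1−f) ≈ 8.577 mg/L.
Regimen B: f = (1/2)^(76/45) ≈ 0.3102; Cmin,ss = (1963/188)·f/(1−f) ≈ 4.695 mg/L.
Difference ≈ 8.577 − 4.695 ≈ 3.882 mg/L.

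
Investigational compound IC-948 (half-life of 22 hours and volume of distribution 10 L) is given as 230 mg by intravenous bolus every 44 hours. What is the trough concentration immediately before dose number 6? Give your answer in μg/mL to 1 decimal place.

7.7 μg/mL

f = (1/2)^(τ/t½) = (1/2)^(44/22) ≈ 0.2500.
C₀ = D/Vd = 230/10 ≈ 23.000 μg/mL.
Before the 6th dose, 5 doses have been given. Superposition: Cmin = C₀·(f + f² + … + f^5).
≈ 23.000 × (0.2500 + 0.0625 + 0.0156 + 0.0039 + 0.0010) ≈ 23.000 × 0.3330 ≈ 7.659 μg/mL.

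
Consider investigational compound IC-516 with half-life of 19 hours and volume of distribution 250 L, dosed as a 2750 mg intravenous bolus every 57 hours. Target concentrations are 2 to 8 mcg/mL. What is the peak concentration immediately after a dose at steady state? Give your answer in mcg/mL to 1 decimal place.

12.6 mcg/mL

The dosing interval is 3 half-lives, so f = 2^(−3) = 0.125.
At steady state, R = 1/(1 − 0.125) = 8/7.
Single-dose peak C₀ = D/Vd = 2750/250 = 11 mcg/mL.
Steady-state peak Cmax,ss = C₀·R = 11 × 8/7 ≈ 12.571 mcg/mL.
Peak 12.6 mcg/mL vs MTC 8 mcg/mL: exceeds toxic threshold.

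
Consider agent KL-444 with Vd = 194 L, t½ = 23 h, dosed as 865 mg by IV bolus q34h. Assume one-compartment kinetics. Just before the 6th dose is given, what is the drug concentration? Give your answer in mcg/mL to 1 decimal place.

2.5 mcg/mL

f = (1/2)^(τ/t½) = (1/2)^(34/23) ≈ 0.3589.
C₀ = D/Vd = 865/194 ≈ 4.459 mcg/mL.
Before the 6th dose, 5 doses have been given. Superposition: Cmin = C₀·(f + f² + … + f^5).
≈ 4.459 × (0.3589 + 0.1288 + 0.0462 + 0.0166 + 0.0060) ≈ 4.459 × 0.5565 ≈ 2.481 mcg/mL.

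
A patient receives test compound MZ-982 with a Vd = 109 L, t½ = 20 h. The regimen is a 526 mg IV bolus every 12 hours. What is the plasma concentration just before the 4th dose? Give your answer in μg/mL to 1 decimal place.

f = (1/2)^(τ/t½) = (1/2)^(12/20) ≈ 0.6598.
C₀ = D/Vd = 526/109 ≈ 4.826 μg/mL.
Before the 4th dose, 3 doses have been given. Superposition: Cmin = C₀·(f + f² + … + f^3).
≈ 4.826 × (0.6598 + 0.4353 + 0.2872) ≈ 4.826 × 1.3823 ≈ 6.671 μg/mL.

6.7 μg/mL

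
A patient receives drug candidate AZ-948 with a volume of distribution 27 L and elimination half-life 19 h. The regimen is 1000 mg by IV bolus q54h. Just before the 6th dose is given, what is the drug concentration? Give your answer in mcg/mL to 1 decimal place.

f = (1/2)^(τ/t½) = (1/2)^(54/19) ≈ 0.1395.
C₀ = D/Vd = 1000/27 ≈ 37.037 mcg/mL.
Before the 6th dose, 5 doses have been given. Superposition: Cmin = C₀·(f + f² + … + f^5).
≈ 37.037 × (0.1395 + 0.0195 + 0.0027 + 0.0004 + 0.0001) ≈ 37.037 × 0.1622 ≈ 6.007 mcg/mL.

6.0 mcg/mL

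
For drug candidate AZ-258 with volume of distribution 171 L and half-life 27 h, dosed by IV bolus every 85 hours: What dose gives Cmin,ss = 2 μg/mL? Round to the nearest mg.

τ/t½ = 85/27 ≈ 3.1481, so f = (1/2)^(85/27) ≈ 0.112801.
Cmin,ss = (D/Vd)·f/(1−f), so D = Cmin,ss·Vd·(1−f)/f.
D = 2 × 171 × (1−f)/f ≈ 2 × 171 × 7.86517 ≈ 2689.89 mg.

2690 mg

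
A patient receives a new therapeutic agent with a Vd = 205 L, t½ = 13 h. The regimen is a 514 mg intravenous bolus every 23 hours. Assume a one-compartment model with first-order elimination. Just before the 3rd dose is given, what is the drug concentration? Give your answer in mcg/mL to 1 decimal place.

1.0 mcg/mL

f = (1/2)^(τ/t½) = (1/2)^(23/13) ≈ 0.2934.
C₀ = D/Vd = 514/205 ≈ 2.507 mcg/mL.
Before the 3rd dose, 2 doses have been given. Superposition: Cmin = C₀·(f + f²).
≈ 2.507 × (0.2934 + 0.0861) ≈ 2.507 × 0.3795 ≈ 0.951 mcg/mL.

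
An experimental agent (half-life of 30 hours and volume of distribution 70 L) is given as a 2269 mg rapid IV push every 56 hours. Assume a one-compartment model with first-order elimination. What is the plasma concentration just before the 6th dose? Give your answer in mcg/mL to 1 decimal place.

f = (1/2)^(τ/t½) = (1/2)^(56/30) ≈ 0.2742.
C₀ = D/Vd = 2269/70 ≈ 32.414 mcg/mL.
Before the 6th dose, 5 doses have been given. Superposition: Cmin = C₀·(f + f² + … + f^5).
≈ 32.414 × (0.2742 + 0.0752 + 0.0206 + 0.0057 + 0.0016) ≈ 32.414 × 0.3773 ≈ 12.230 mcg/mL.

12.2 mcg/mL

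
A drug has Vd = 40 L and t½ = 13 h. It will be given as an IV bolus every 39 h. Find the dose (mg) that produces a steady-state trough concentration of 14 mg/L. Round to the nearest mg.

3920 mg

τ/t½ = 39/13 ≈ 3, so f = (1/2)^(39/13) ≈ 0.125000.
Cmin,ss = (D/Vd)·f/(1−f), so D = Cmin,ss·Vd·(1−f)/f.
D = 14 × 40 × (1−f)/f ≈ 14 × 40 × 7.00000 ≈ 3920.00 mg.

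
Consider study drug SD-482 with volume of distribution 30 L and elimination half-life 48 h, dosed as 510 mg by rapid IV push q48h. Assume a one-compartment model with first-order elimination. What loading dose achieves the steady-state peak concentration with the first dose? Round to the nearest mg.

f = (1/2)^(48/48) ≈ 0.500000; accumulation ratio R = 1/(1−f) ≈ 2.00000.
Loading dose to hit Cmax,ss on first dose: D_load = D_maint·R ≈ 510 × 2.00000 ≈ 1020.00 mg.

1020 mg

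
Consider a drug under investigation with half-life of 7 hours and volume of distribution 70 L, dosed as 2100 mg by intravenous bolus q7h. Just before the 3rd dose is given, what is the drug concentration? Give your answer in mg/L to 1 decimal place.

f = (1/2)^(τ/t½) = (1/2)^(7/7) ≈ 0.5000.
C₀ = D/Vd = 2100/70 ≈ 30.000 mg/L.
Before the 3rd dose, 2 doses have been given. Superposition: Cmin = C₀·(f + f²).
≈ 30.000 × (0.5000 + 0.2500) ≈ 30.000 × 0.7500 ≈ 22.500 mg/L.

22.5 mg/L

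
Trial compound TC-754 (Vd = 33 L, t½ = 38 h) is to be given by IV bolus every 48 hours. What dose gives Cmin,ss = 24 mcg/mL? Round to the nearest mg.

τ/t½ = 48/38 ≈ 1.2632, so f = (1/2)^(48/38) ≈ 0.416631.
Cmin,ss = (D/Vd)·f/(1−f), so D = Cmin,ss·Vd·(1−f)/f.
D = 24 × 33 × (1−f)/f ≈ 24 × 33 × 1.40021 ≈ 1108.97 mg.

1109 mg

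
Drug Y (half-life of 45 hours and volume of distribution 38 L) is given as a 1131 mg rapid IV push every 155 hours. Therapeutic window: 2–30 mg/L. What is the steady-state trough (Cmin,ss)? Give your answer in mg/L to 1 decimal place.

3.0 mg/L

Over one 155-h interval, 155/45 ≈ 3.4444 half-lives elapse, leaving f ≈ 0.0919 of each dose.
Accumulation ratio R = 1/(1 − f) ≈ 1/0.9081 ≈ 1.1012.
Each bolus raises the concentration by D/Vd = 1131/38 ≈ 29.763 mg/L.
Cmax,ss = C₀/(1 − f) ≈ 29.763/0.9081 ≈ 32.775 mg/L.
Steady-state trough Cmin,ss = Cmax,ss·f ≈ 32.775 × 0.0919 ≈ 3.012 mg/L.
Trough 3.0 mg/L vs MEC 2 mg/L: adequate.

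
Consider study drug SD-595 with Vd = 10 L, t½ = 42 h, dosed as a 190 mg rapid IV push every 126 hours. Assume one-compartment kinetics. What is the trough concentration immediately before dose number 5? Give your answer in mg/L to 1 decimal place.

f = (1/2)^(τ/t½) = (1/2)^(126/42) ≈ 0.1250.
C₀ = D/Vd = 190/10 ≈ 19.000 mg/L.
Before the 5th dose, 4 doses have been given. Superposition: Cmin = C₀·(f + f² + … + f^4).
≈ 19.000 × (0.1250 + 0.0156 + 0.0020 + 0.0002) ≈ 19.000 × 0.1428 ≈ 2.713 mg/L.

2.7 mg/L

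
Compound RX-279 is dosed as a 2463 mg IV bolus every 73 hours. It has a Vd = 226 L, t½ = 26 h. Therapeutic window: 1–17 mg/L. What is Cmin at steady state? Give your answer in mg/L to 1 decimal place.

1.8 mg/L

Over one 73-h interval, 73/26 ≈ 2.8077 half-lives elapse, leaving f ≈ 0.1428 of each dose.
Accumulation ratio R = 1/(1 − f) ≈ 1/0.8572 ≈ 1.1666.
Single-dose peak C₀ = D/Vd = 2463/226 ≈ 10.898 mg/L.
Steady-state peak Cmax,ss = C₀·R ≈ 10.898 × 1.1666 ≈ 12.714 mg/L.
One interval later, Cmin,ss = Cmax,ss·e^(−kτ) ≈ 12.714 × 0.1428 ≈ 1.816 mg/L.
Trough 1.8 mg/L vs MEC 1 mg/L: adequate.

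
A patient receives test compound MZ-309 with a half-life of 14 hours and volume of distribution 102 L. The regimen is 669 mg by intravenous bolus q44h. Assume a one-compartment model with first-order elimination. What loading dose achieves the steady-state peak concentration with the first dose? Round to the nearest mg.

754 mg

f = (1/2)^(44/14) ≈ 0.113215; accumulation ratio R = 1/(1−f) ≈ 1.12767.
Loading dose to hit Cmax,ss on first dose: D_load = D_maint·R ≈ 669 × 1.12767 ≈ 754.41 mg.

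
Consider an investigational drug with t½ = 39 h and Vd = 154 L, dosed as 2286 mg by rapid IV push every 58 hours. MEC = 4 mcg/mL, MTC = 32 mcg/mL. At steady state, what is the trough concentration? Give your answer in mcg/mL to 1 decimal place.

τ/t½ = 58/39 ≈ 1.4872, so fraction remaining f = (1/2)^(58/39) ≈ 0.3567.
Single-dose peak C₀ = D/Vd = 2286/154 ≈ 14.844 mcg/mL.
Steady-state trough Cmin,ss = C₀·f/(1−f) ≈ 14.844 × 0.3567/0.6433 ≈ 8.231 mcg/mL.
Trough 8.2 mcg/mL vs MEC 4 mcg/mL: adequate.

8.2 mcg/mL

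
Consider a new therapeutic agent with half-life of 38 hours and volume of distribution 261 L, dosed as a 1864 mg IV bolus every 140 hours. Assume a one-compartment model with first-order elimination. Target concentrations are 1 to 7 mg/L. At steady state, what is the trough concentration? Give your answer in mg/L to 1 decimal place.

0.6 mg/L

Over one 140-h interval, 140/38 ≈ 3.6842 half-lives elapse, leaving f ≈ 0.0778 of each dose.
Accumulation ratio R = 1/(1 − f) ≈ 1/0.9222 ≈ 1.0844.
Each bolus raises the concentration by D/Vd = 1864/261 ≈ 7.142 mg/L.
Steady-state peak Cmax,ss = C₀·R ≈ 7.142 × 1.0844 ≈ 7.745 mg/L.
Steady-state trough Cmin,ss = Cmax,ss·f ≈ 7.745 × 0.0778 ≈ 0.603 mg/L.
Trough 0.6 mg/L vs MEC 1 mg/L: subtherapeutic.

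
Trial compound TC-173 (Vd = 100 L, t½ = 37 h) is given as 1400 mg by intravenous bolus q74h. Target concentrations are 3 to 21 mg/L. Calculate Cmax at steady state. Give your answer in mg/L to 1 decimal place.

18.7 mg/L

The dosing interval is 2 half-lives, so f = 2^(−2) = 0.25.
At steady state, R = 1/(1 − 0.25) = 4/3.
Single-dose peak C₀ = D/Vd = 1400/100 = 14 mg/L.
Steady-state peak Cmax,ss = C₀·R = 14 × 4/3 ≈ 18.667 mg/L.
Peak 18.7 mg/L vs MTC 21 mg/L: below toxic threshold.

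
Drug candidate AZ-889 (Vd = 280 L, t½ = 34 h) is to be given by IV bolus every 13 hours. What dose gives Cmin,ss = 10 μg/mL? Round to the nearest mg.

850 mg

τ/t½ = 13/34 ≈ 0.38235, so f = (1/2)^(13/34) ≈ 0.767185.
Cmin,ss = (D/Vd)·f/(1−f), so D = Cmin,ss·Vd·(1−f)/f.
D = 10 × 280 × (1−f)/f ≈ 10 × 280 × 0.30347 ≈ 849.72 mg.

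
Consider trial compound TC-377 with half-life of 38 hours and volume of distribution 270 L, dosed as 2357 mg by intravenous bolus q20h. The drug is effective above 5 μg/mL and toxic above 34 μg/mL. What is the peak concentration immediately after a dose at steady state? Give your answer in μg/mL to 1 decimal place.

Over one 20-h interval, 20/38 ≈ 0.52632 half-lives elapse, leaving f ≈ 0.6943 of each dose.
At steady state, accumulation factor R = 1/(1 − e^(−kτ)) ≈ 3.2712.
Each bolus raises the concentration by D/Vd = 2357/270 ≈ 8.730 μg/mL.
Cmax,ss = C₀/(1 − f) ≈ 8.730/0.3057 ≈ 28.557 μg/mL.
Peak 28.6 μg/mL vs MTC 34 μg/mL: below toxic threshold.

28.6 μg/mL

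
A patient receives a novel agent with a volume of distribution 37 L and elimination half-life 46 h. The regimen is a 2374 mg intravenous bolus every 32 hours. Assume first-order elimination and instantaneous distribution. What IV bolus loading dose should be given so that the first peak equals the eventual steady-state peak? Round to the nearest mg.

f = (1/2)^(32/46) ≈ 0.617430; accumulation ratio R = 1/(1−f) ≈ 2.61390.
Loading dose to hit Cmax,ss on first dose: D_load = D_maint·R ≈ 2374 × 2.61390 ≈ 6205.40 mg.

6205 mg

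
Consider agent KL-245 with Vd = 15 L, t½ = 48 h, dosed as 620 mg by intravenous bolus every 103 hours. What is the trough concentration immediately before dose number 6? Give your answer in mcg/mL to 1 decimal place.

12.1 mcg/mL

f = (1/2)^(τ/t½) = (1/2)^(103/48) ≈ 0.2260.
C₀ = D/Vd = 620/15 ≈ 41.333 mcg/mL.
Before the 6th dose, 5 doses have been given. Superposition: Cmin = C₀·(f + f² + … + f^5).
≈ 41.333 × (0.2260 + 0.0511 + 0.0115 + 0.0026 + 0.0006) ≈ 41.333 × 0.2918 ≈ 12.061 mcg/mL.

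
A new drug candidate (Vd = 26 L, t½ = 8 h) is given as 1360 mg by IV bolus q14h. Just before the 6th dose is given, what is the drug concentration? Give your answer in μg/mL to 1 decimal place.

f = (1/2)^(τ/t½) = (1/2)^(14/8) ≈ 0.2973.
C₀ = D/Vd = 1360/26 ≈ 52.308 μg/mL.
Before the 6th dose, 5 doses have been given. Superposition: Cmin = C₀·(f + f² + … + f^5).
≈ 52.308 × (0.2973 + 0.0884 + 0.0263 + 0.0078 + 0.0023) ≈ 52.308 × 0.4221 ≈ 22.079 μg/mL.

22.1 μg/mL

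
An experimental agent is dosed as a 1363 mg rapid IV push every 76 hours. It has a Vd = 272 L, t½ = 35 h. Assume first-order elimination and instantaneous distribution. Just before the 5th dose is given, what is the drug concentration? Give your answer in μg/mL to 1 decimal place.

1.4 μg/mL

f = (1/2)^(τ/t½) = (1/2)^(76/35) ≈ 0.2220.
C₀ = D/Vd = 1363/272 ≈ 5.011 μg/mL.
Before the 5th dose, 4 doses have been given. Superposition: Cmin = C₀·(f + f² + … + f^4).
≈ 5.011 × (0.2220 + 0.0493 + 0.0109 + 0.0024) ≈ 5.011 × 0.2846 ≈ 1.426 μg/mL.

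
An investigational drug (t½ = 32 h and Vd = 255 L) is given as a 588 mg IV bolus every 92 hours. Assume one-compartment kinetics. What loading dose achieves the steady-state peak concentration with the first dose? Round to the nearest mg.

681 mg

f = (1/2)^(92/32) ≈ 0.136313; accumulation ratio R = 1/(1−f) ≈ 1.15783.
Loading dose to hit Cmax,ss on first dose: D_load = D_maint·R ≈ 588 × 1.15783 ≈ 680.80 mg.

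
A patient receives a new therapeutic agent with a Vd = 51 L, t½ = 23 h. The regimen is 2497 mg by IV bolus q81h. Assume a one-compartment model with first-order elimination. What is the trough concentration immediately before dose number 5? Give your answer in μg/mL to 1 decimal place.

f = (1/2)^(τ/t½) = (1/2)^(81/23) ≈ 0.0871.
C₀ = D/Vd = 2497/51 ≈ 48.961 μg/mL.
Before the 5th dose, 4 doses have been given. Superposition: Cmin = C₀·(f + f² + … + f^4).
≈ 48.961 × (0.0871 + 0.0076 + 0.0007 + 0.0001) ≈ 48.961 × 0.0955 ≈ 4.676 μg/mL.

4.7 μg/mL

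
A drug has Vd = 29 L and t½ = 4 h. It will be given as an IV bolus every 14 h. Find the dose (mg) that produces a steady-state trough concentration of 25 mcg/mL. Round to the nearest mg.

7477 mg

τ/t½ = 14/4 ≈ 3.5, so f = (1/2)^(14/4) ≈ 0.088388.
Cmin,ss = (D/Vd)·f/(1−f), so D = Cmin,ss·Vd·(1−f)/f.
D = 25 × 29 × (1−f)/f ≈ 25 × 29 × 10.31375 ≈ 7477.47 mg.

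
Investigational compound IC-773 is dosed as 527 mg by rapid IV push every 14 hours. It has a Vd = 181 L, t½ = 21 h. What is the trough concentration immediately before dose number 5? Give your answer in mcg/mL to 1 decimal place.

4.2 mcg/mL

f = (1/2)^(τ/t½) = (1/2)^(14/21) ≈ 0.6300.
C₀ = D/Vd = 527/181 ≈ 2.912 mcg/mL.
Before the 5th dose, 4 doses have been given. Superposition: Cmin = C₀·(f + f² + … + f^4).
≈ 2.912 × (0.6300 + 0.3969 + 0.2500 + 0.1575) ≈ 2.912 × 1.4344 ≈ 4.177 mcg/mL.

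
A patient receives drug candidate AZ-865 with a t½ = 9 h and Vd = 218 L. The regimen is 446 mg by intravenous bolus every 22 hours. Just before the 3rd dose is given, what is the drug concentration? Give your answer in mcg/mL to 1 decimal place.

f = (1/2)^(τ/t½) = (1/2)^(22/9) ≈ 0.1837.
C₀ = D/Vd = 446/218 ≈ 2.046 mcg/mL.
Before the 3rd dose, 2 doses have been given. Superposition: Cmin = C₀·(f + f²).
≈ 2.046 × (0.1837 + 0.0337) ≈ 2.046 × 0.2174 ≈ 0.445 mcg/mL.

0.4 mcg/mL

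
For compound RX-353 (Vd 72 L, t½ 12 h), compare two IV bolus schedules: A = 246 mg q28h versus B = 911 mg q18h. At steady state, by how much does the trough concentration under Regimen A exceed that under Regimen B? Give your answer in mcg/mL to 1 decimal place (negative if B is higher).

-6.1 mcg/mL

Regimen A: f = (1/2)^(28/12) ≈ 0.1984; Cmin,ss = (246/72)·f/(1−f) ≈ 0.846 mcg/mL.
Regimen B: f = (1/2)^(18/12) ≈ 0.3536; Cmin,ss = (911/72)·f/(1−f) ≈ 6.921 mcg/mL.
Difference ≈ 0.846 − 6.921 ≈ -6.075 mcg/mL.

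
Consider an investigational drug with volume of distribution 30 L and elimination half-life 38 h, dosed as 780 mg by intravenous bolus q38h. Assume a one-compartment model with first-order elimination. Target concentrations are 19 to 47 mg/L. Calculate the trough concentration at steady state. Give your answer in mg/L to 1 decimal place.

26.0 mg/L

τ = 38 h = 1 half-life, so f = (1/2)^1 = 0.5.
Accumulation ratio R = 1/(1 − f) = 1/0.5 = 2/1.
Single-dose peak C₀ = D/Vd = 780/30 = 26 mg/L.
Steady-state peak Cmax,ss = C₀·R = 26 × 2/1 ≈ 52.000 mg/L.
Steady-state trough Cmin,ss = Cmax,ss·f ≈ 52.000 × 0.5 ≈ 26.000 mg/L.
Trough 26.0 mg/L vs MEC 19 mg/L: adequate.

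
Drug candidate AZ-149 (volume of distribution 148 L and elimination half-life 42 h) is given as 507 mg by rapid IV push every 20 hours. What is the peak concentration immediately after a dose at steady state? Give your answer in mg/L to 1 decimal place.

12.2 mg/L

Over one 20-h interval, 20/42 ≈ 0.47619 half-lives elapse, leaving f ≈ 0.7189 of each dose.
Accumulation ratio R = 1/(1 − f) ≈ 1/0.2811 ≈ 3.5575.
Single-dose peak C₀ = D/Vd = 507/148 ≈ 3.426 mg/L.
Steady-state peak Cmax,ss = C₀·R ≈ 3.426 × 3.5575 ≈ 12.188 mg/L.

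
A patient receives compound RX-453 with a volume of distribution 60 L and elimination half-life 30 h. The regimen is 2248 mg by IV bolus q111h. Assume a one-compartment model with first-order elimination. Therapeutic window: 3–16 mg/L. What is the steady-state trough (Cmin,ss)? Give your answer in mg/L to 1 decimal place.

τ/t½ = 111/30 ≈ 3.7, so fraction remaining f = (1/2)^(111/30) ≈ 0.0769.
Each bolus raises the concentration by D/Vd = 2248/60 ≈ 37.467 mg/L.
Steady-state trough Cmin,ss = C₀·f/(1−f) ≈ 37.467 × 0.0769/0.9231 ≈ 3.121 mg/L.
Trough 3.1 mg/L vs MEC 3 mg/L: adequate.

3.1 mg/L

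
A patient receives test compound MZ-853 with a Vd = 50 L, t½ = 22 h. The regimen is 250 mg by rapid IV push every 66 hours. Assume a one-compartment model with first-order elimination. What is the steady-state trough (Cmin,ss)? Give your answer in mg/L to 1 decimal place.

0.7 mg/L

τ = 66 h = 3 half-lives, so f = (1/2)^3 = 0.125.
Accumulation ratio R = 1/(1 − f) = 1/0.875 = 8/7.
Single-dose peak C₀ = D/Vd = 250/50 = 5 mg/L.
Steady-state peak Cmax,ss = C₀·R = 5 × 8/7 ≈ 5.714 mg/L.
Steady-state trough Cmin,ss = Cmax,ss·f ≈ 5.714 × 0.125 ≈ 0.714 mg/L.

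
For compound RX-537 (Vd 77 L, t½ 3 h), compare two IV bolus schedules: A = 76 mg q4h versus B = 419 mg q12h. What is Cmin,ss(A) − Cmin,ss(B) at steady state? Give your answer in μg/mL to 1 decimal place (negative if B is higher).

0.3 μg/mL

Regimen A: f = (1/2)^(4/3) ≈ 0.3969; Cmin,ss = (76/77)·f/(1−f) ≈ 0.650 μg/mL.
Regimen B: f = (1/2)^(12/3) ≈ 0.0625; Cmin,ss = (419/77)·f/(1−f) ≈ 0.363 μg/mL.
Difference ≈ 0.650 − 0.363 ≈ 0.287 μg/mL.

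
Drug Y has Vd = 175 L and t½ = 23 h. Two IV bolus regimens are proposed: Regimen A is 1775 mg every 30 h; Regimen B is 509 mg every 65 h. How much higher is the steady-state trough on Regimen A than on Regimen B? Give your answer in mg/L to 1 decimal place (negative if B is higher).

Regimen A: f = (1/2)^(30/23) ≈ 0.4049; Cmin,ss = (1775/175)·f/(1−f) ≈ 6.901 mg/L.
Regimen B: f = (1/2)^(65/23) ≈ 0.1410; Cmin,ss = (509/175)·f/(1−f) ≈ 0.477 mg/L.
Difference ≈ 6.901 − 0.477 ≈ 6.424 mg/L.

6.4 mg/L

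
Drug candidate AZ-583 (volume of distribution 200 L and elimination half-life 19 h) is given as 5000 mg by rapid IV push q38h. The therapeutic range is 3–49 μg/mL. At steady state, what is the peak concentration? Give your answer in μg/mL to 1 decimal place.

33.3 μg/mL

τ = 38 h = 2 half-lives, so f = (1/2)^2 = 0.25.
At steady state, R = 1/(1 − 0.25) = 4/3.
Single-dose peak C₀ = D/Vd = 5000/200 = 25 μg/mL.
Steady-state peak Cmax,ss = C₀·R = 25 × 4/3 ≈ 33.333 μg/mL.
Peak 33.3 μg/mL vs MTC 49 μg/mL: below toxic threshold.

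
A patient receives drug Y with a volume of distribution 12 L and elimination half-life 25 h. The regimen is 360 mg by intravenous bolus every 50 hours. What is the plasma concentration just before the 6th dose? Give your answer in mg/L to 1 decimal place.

f = (1/2)^(τ/t½) = (1/2)^(50/25) ≈ 0.2500.
C₀ = D/Vd = 360/12 ≈ 30.000 mg/L.
Before the 6th dose, 5 doses have been given. Superposition: Cmin = C₀·(f + f² + … + f^5).
≈ 30.000 × (0.2500 + 0.0625 + 0.0156 + 0.0039 + 0.0010) ≈ 30.000 × 0.3330 ≈ 9.990 mg/L.

10.0 mg/L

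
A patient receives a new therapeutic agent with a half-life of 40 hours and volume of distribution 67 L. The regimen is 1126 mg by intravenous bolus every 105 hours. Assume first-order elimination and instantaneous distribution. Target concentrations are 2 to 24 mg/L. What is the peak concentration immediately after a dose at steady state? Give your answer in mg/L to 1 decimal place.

k = ln2/t½ = ln2/40 ≈ 0.017329 h⁻¹; fraction remaining f = e^(−kτ) = e^(−0.017329×105) ≈ 0.1621.
Accumulation ratio R = 1/(1 − f) ≈ 1/0.8379 ≈ 1.1935.
Each bolus raises the concentration by D/Vd = 1126/67 ≈ 16.806 mg/L.
Steady-state peak Cmax,ss = C₀·R ≈ 16.806 × 1.1935 ≈ 20.058 mg/L.
Peak 20.1 mg/L vs MTC 24 mg/L: below toxic threshold.

20.1 mg/L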